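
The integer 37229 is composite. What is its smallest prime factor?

37229 is odd.
Digit sum 23, not divisible by 3.
Ends in 9: not divisible by 5.
7: 37229 = 7·5318 + 3
11: 37229 = 11·3384 + 5
13: 37229 = 13·2863 + 10
17: 37229 = 17·2189 + 16
19: 37229 = 19·1959 + 8
23: 37229 = 23·1618 + 15
29: 37229 = 29·1283 + 22
31: 37229 = 31·1200 + 29
37: 37229 = 37·1006 + 7
41: 37229 = 41·908 + 1
43: 37229 = 43·865 + 34
47: 37229 = 47·792 + 5
53: 37229 = 53·702 + 23
59: 37229 = 59·631

59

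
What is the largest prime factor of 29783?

29783 = 13 · 2291
2291 = 29 · 79
79 is prime.
So 29783 = 13 · 29 · 79; the largest prime factor is 79.

79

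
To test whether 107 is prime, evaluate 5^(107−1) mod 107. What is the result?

5^1 ≡ 5 (mod 107)
5^2 ≡ 5^2 = 25 ≡ 25 (mod 107)
5^4 ≡ 25^2 = 625 ≡ 90 (mod 107)
5^8 ≡ 90^2 = 8100 ≡ 75 (mod 107)
5^16 ≡ 75^2 = 5625 ≡ 61 (mod 107)
5^32 ≡ 61^2 = 3721 ≡ 83 (mod 107)
5^64 ≡ 83^2 = 6889 ≡ 41 (mod 107)
106 = 64 + 32 + 8 + 2 in binary powers of 2.
So 5^106 ≡ 41 · 83 · 75 · 25 ≡ 1 (mod 107).
Since the result is 1, base 5 gives no evidence that 107 is composite.

1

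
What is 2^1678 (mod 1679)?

892

2^1 ≡ 2 (mod 1679)
2^2 ≡ 2^2 = 4 ≡ 4 (mod 1679)
2^4 ≡ 4^2 = 16 ≡ 16 (mod 1679)
2^8 ≡ 16^2 = 256 ≡ 256 (mod 1679)
2^16 ≡ 256^2 = 65536 ≡ 55 (mod 1679)
2^32 ≡ 55^2 = 3025 ≡ 1346 (mod 1679)
2^64 ≡ 1346^2 = 1811716 ≡ 75 (mod 1679)
2^128 ≡ 75^2 = 5625 ≡ 588 (mod 1679)
2^256 ≡ 588^2 = 345744 ≡ 1549 (mod 1679)
2^512 ≡ 1549^2 = 2399401 ≡ 110 (mod 1679)
2^1024 ≡ 110^2 = 12100 ≡ 347 (mod 1679)
1678 = 1024 + 512 + 128 + 8 + 4 + 2 in binary powers of 2.
So 2^1678 ≡ 347 · 110 · 588 · 256 · 16 · 4 ≡ 892 (mod 1679).
Since 892 ≠ 1, base 2 is a Fermat witness: 1679 is composite.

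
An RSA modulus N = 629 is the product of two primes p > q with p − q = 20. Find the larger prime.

Since p = q + 20, we have 629 = q(q + 20), so q² + 20q − 629 = 0.
Discriminant: 20² + 4·629 = 400 + 2516 = 2916; √2916 = 54.
q = (−20 + 54)/2 = 17, and p = q + 20 = 37.
Check: 17 · 37 = 629.

37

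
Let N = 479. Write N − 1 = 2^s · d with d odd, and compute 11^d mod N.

1

479 − 1 = 478 = 2^1 · 239, so d = 239.
11^1 ≡ 11 (mod 479)
11^2 ≡ 11^2 = 121 ≡ 121 (mod 479)
11^4 ≡ 121^2 = 14641 ≡ 271 (mod 479)
11^8 ≡ 271^2 = 73441 ≡ 154 (mod 479)
11^16 ≡ 154^2 = 23716 ≡ 245 (mod 479)
11^32 ≡ 245^2 = 60025 ≡ 150 (mod 479)
11^64 ≡ 150^2 = 22500 ≡ 466 (mod 479)
11^128 ≡ 466^2 = 217156 ≡ 169 (mod 479)
239 = 128 + 64 + 32 + 8 + 4 + 2 + 1 in binary powers of 2.
So 11^239 ≡ 169 · 466 · 150 · 154 · 271 · 121 · 11 ≡ 1 (mod 479).
Since 11^d ≡ 1 (mod 479), base 11 does not prove 479 composite.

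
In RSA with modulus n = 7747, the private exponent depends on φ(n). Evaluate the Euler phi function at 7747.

7560

Factor: 7747 = 61 · 127.
φ(7747) = (61−1) · (127−1) = 60 · 126 = 7560.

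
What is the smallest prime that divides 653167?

653167 is odd.
Digit sum 28, not divisible by 3.
Ends in 7: not divisible by 5.
7: 653167 = 7·93309 + 4
11: 653167 = 11·59378 + 9
13: 653167 = 13·50243 + 8
17: 653167 = 17·38421 + 10
19: 653167 = 19·34377 + 4
23: 653167 = 23·28398 + 13
29: 653167 = 29·22523

29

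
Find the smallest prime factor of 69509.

69509 is odd.
Digit sum 29, not divisible by 3.
Ends in 9: not divisible by 5.
7: 69509 = 7·9929 + 6
11: 69509 = 11·6319

11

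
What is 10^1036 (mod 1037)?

744

10^1 ≡ 10 (mod 1037)
10^2 ≡ 10^2 = 100 ≡ 100 (mod 1037)
10^4 ≡ 100^2 = 10000 ≡ 667 (mod 1037)
10^8 ≡ 667^2 = 444889 ≡ 16 (mod 1037)
10^16 ≡ 16^2 = 256 ≡ 256 (mod 1037)
10^32 ≡ 256^2 = 65536 ≡ 205 (mod 1037)
10^64 ≡ 205^2 = 42025 ≡ 545 (mod 1037)
10^128 ≡ 545^2 = 297025 ≡ 443 (mod 1037)
10^256 ≡ 443^2 = 196249 ≡ 256 (mod 1037)
10^512 ≡ 256^2 = 65536 ≡ 205 (mod 1037)
10^1024 ≡ 205^2 = 42025 ≡ 545 (mod 1037)
1036 = 1024 + 8 + 4 in binary powers of 2.
So 10^1036 ≡ 545 · 16 · 667 ≡ 744 (mod 1037).
Since 744 ≠ 1, base 10 is a Fermat witness: 1037 is composite.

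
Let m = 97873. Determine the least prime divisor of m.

97

97873 is odd.
Digit sum 34, not divisible by 3.
Ends in 3: not divisible by 5.
7: 97873 = 7·13981 + 6
11: 97873 = 11·8897 + 6
13: 97873 = 13·7528 + 9
17: 97873 = 17·5757 + 4
19: 97873 = 19·5151 + 4
23: 97873 = 23·4255 + 8
29: 97873 = 29·3374 + 27
31: 97873 = 31·3157 + 6
37: 97873 = 37·2645 + 8
41: 97873 = 41·2387 + 6
43: 97873 = 43·2276 + 5
47: 97873 = 47·2082 + 19
53: 97873 = 53·1846 + 35
59: 97873 = 59·1658 + 51
61: 97873 = 61·1604 + 29
67: 97873 = 67·1460 + 53
71: 97873 = 71·1378 + 35
73: 97873 = 73·1340 + 53
79: 97873 = 79·1238 + 71
83: 97873 = 83·1179 + 16
89: 97873 = 89·1099 + 62
97: 97873 = 97·1009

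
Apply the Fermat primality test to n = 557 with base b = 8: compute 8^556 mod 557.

8^1 ≡ 8 (mod 557)
8^2 ≡ 8^2 = 64 ≡ 64 (mod 557)
8^4 ≡ 64^2 = 4096 ≡ 197 (mod 557)
8^8 ≡ 197^2 = 38809 ≡ 376 (mod 557)
8^16 ≡ 376^2 = 141376 ≡ 455 (mod 557)
8^32 ≡ 455^2 = 207025 ≡ 378 (mod 557)
8^64 ≡ 378^2 = 142884 ≡ 292 (mod 557)
8^128 ≡ 292^2 = 85264 ≡ 43 (mod 557)
8^256 ≡ 43^2 = 1849 ≡ 178 (mod 557)
8^512 ≡ 178^2 = 31684 ≡ 492 (mod 557)
556 = 512 + 32 + 8 + 4 in binary powers of 2.
So 8^556 ≡ 492 · 378 · 376 · 197 ≡ 1 (mod 557).
Since the result is 1, base 8 gives no evidence that 557 is composite.

1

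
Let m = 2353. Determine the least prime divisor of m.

2353 is odd.
Digit sum 13, not divisible by 3.
Ends in 3: not divisible by 5.
7: 2353 = 7·336 + 1
11: 2353 = 11·213 + 10
13: 2353 = 13·181

13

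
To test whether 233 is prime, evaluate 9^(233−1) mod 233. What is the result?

1

9^1 ≡ 9 (mod 233)
9^2 ≡ 9^2 = 81 ≡ 81 (mod 233)
9^4 ≡ 81^2 = 6561 ≡ 37 (mod 233)
9^8 ≡ 37^2 = 1369 ≡ 204 (mod 233)
9^16 ≡ 204^2 = 41616 ≡ 142 (mod 233)
9^32 ≡ 142^2 = 20164 ≡ 126 (mod 233)
9^64 ≡ 126^2 = 15876 ≡ 32 (mod 233)
9^128 ≡ 32^2 = 1024 ≡ 92 (mod 233)
232 = 128 + 64 + 32 + 8 in binary powers of 2.
So 9^232 ≡ 92 · 32 · 126 · 204 ≡ 1 (mod 233).
Since the result is 1, base 9 gives no evidence that 233 is composite.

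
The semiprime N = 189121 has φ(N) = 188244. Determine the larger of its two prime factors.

499

φ(n) = (p−1)(q−1) = n − (p+q) + 1, so p + q = 189121 − 188244 + 1 = 878.
p and q are the roots of t² − 878t + 189121 = 0.
Discriminant: 878² − 4·189121 = 770884 − 756484 = 14400; √14400 = 120.
q = (878 − 120)/2 = 379, p = (878 + 120)/2 = 499.
Check: 379 · 499 = 189121.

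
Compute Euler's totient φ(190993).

Factor: 190993 = 11 · 97 · 179.
φ(190993) = (11−1) · (97−1) · (179−1) = 10 · 96 · 178 = 170880.

170880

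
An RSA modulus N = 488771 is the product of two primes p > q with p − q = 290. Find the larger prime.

859

Since p = q + 290, we have 488771 = q(q + 290), so q² + 290q − 488771 = 0.
Discriminant: 290² + 4·488771 = 84100 + 1955084 = 2039184; √2039184 = 1428.
q = (−290 + 1428)/2 = 569, and p = q + 290 = 859.
Check: 569 · 859 = 488771.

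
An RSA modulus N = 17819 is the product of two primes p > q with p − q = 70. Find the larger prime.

173

Since p = q + 70, we have 17819 = q(q + 70), so q² + 70q − 17819 = 0.
Discriminant: 70² + 4·17819 = 4900 + 71276 = 76176; √76176 = 276.
q = (−70 + 276)/2 = 103, and p = q + 70 = 173.
Check: 103 · 173 = 17819.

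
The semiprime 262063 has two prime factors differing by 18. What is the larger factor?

521

Since p = q + 18, we have 262063 = q(q + 18), so q² + 18q − 262063 = 0.
Discriminant: 18² + 4·262063 = 324 + 1048252 = 1048576; √1048576 = 1024.
q = (−18 + 1024)/2 = 503, and p = q + 18 = 521.
Check: 503 · 521 = 262063.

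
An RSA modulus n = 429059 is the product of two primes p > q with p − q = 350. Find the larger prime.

Since p = q + 350, we have 429059 = q(q + 350), so q² + 350q − 429059 = 0.
Discriminant: 350² + 4·429059 = 122500 + 1716236 = 1838736; √1838736 = 1356.
q = (−350 + 1356)/2 = 503, and p = q + 350 = 853.
Check: 503 · 853 = 429059.

853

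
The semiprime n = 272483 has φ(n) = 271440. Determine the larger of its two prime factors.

φ(n) = (p−1)(q−1) = n − (p+q) + 1, so p + q = 272483 − 271440 + 1 = 1044.
p and q are the roots of t² − 1044t + 272483 = 0.
Discriminant: 1044² − 4·272483 = 1089936 − 1089932 = 4; √4 = 2.
q = (1044 − 2)/2 = 521, p = (1044 + 2)/2 = 523.
Check: 521 · 523 = 272483.

523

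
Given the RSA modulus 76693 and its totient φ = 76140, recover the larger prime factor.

283

φ(n) = (p−1)(q−1) = n − (p+q) + 1, so p + q = 76693 − 76140 + 1 = 554.
p and q are the roots of t² − 554t + 76693 = 0.
Discriminant: 554² − 4·76693 = 306916 − 306772 = 144; √144 = 12.
q = (554 − 12)/2 = 271, p = (554 + 12)/2 = 283.
Check: 271 · 283 = 76693.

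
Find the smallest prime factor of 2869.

2869 is odd.
Digit sum 25, not divisible by 3.
Ends in 9: not divisible by 5.
7: 2869 = 7·409 + 6
11: 2869 = 11·260 + 9
13: 2869 = 13·220 + 9
17: 2869 = 17·168 + 13
19: 2869 = 19·151

19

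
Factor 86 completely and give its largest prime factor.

43

86 = 2 · 43
43 is prime.
So 86 = 2 · 43; the largest prime factor is 43.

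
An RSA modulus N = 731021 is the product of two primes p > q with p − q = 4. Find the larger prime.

Since p = q + 4, we have 731021 = q(q + 4), so q² + 4q − 731021 = 0.
Discriminant: 4² + 4·731021 = 16 + 2924084 = 2924100; √2924100 = 1710.
q = (−4 + 1710)/2 = 853, and p = q + 4 = 857.
Check: 853 · 857 = 731021.

857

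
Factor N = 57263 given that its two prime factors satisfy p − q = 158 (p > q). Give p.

331

Since p = q + 158, we have 57263 = q(q + 158), so q² + 158q − 57263 = 0.
Discriminant: 158² + 4·57263 = 24964 + 229052 = 254016; √254016 = 504.
q = (−158 + 504)/2 = 173, and p = q + 158 = 331.
Check: 173 · 331 = 57263.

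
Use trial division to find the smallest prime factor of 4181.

4181 is odd.
Digit sum 14, not divisible by 3.
Ends in 1: not divisible by 5.
7: 4181 = 7·597 + 2
11: 4181 = 11·380 + 1
13: 4181 = 13·321 + 8
17: 4181 = 17·245 + 16
19: 4181 = 19·220 + 1
23: 4181 = 23·181 + 18
29: 4181 = 29·144 + 5
31: 4181 = 31·134 + 27
37: 4181 = 37·113

37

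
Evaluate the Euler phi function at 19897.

Factor: 19897 = 101 · 197.
φ(19897) = (101−1) · (197−1) = 100 · 196 = 19600.

19600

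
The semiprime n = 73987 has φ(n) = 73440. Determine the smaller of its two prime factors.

241

φ(n) = (p−1)(q−1) = n − (p+q) + 1, so p + q = 73987 − 73440 + 1 = 548.
p and q are the roots of t² − 548t + 73987 = 0.
Discriminant: 548² − 4·73987 = 300304 − 295948 = 4356; √4356 = 66.
q = (548 − 66)/2 = 241, p = (548 + 66)/2 = 307.
Check: 241 · 307 = 73987.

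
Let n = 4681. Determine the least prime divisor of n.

31

4681 is odd.
Digit sum 19, not divisible by 3.
Ends in 1: not divisible by 5.
7: 4681 = 7·668 + 5
11: 4681 = 11·425 + 6
13: 4681 = 13·360 + 1
17: 4681 = 17·275 + 6
19: 4681 = 19·246 + 7
23: 4681 = 23·203 + 12
29: 4681 = 29·161 + 12
31: 4681 = 31·151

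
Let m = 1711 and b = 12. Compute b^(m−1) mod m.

1362

12^1 ≡ 12 (mod 1711)
12^2 ≡ 12^2 = 144 ≡ 144 (mod 1711)
12^4 ≡ 144^2 = 20736 ≡ 204 (mod 1711)
12^8 ≡ 204^2 = 41616 ≡ 552 (mod 1711)
12^16 ≡ 552^2 = 304704 ≡ 146 (mod 1711)
12^32 ≡ 146^2 = 21316 ≡ 784 (mod 1711)
12^64 ≡ 784^2 = 614656 ≡ 407 (mod 1711)
12^128 ≡ 407^2 = 165649 ≡ 1393 (mod 1711)
12^256 ≡ 1393^2 = 1940449 ≡ 175 (mod 1711)
12^512 ≡ 175^2 = 30625 ≡ 1538 (mod 1711)
12^1024 ≡ 1538^2 = 2365444 ≡ 842 (mod 1711)
1710 = 1024 + 512 + 128 + 32 + 8 + 4 + 2 in binary powers of 2.
So 12^1710 ≡ 842 · 1538 · 1393 · 784 · 552 · 204 · 144 ≡ 1362 (mod 1711).
Since 1362 ≠ 1, base 12 is a Fermat witness: 1711 is composite.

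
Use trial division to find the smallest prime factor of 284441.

284441 is odd.
Digit sum 23, not divisible by 3.
Ends in 1: not divisible by 5.
7: 284441 = 7·40634 + 3
11: 284441 = 11·25858 + 3
13: 284441 = 13·21880 + 1
17: 284441 = 17·16731 + 14
19: 284441 = 19·14970 + 11
23: 284441 = 23·12367

23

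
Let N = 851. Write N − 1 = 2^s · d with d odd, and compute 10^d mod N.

359

851 − 1 = 850 = 2^1 · 425, so d = 425.
10^1 ≡ 10 (mod 851)
10^2 ≡ 10^2 = 100 ≡ 100 (mod 851)
10^4 ≡ 100^2 = 10000 ≡ 639 (mod 851)
10^8 ≡ 639^2 = 408321 ≡ 692 (mod 851)
10^16 ≡ 692^2 = 478864 ≡ 602 (mod 851)
10^32 ≡ 602^2 = 362404 ≡ 729 (mod 851)
10^64 ≡ 729^2 = 531441 ≡ 417 (mod 851)
10^128 ≡ 417^2 = 173889 ≡ 285 (mod 851)
10^256 ≡ 285^2 = 81225 ≡ 380 (mod 851)
425 = 256 + 128 + 32 + 8 + 1 in binary powers of 2.
So 10^425 ≡ 380 · 285 · 729 · 692 · 10 ≡ 359 (mod 851).
Squaring chain: 359; never reaches −1, so base 10 is a Miller–Rabin witness that 851 is composite.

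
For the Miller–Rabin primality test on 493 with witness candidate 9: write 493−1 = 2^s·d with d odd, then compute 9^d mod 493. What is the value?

457

493 − 1 = 492 = 2^2 · 123, so d = 123.
9^1 ≡ 9 (mod 493)
9^2 ≡ 9^2 = 81 ≡ 81 (mod 493)
9^4 ≡ 81^2 = 6561 ≡ 152 (mod 493)
9^8 ≡ 152^2 = 23104 ≡ 426 (mod 493)
9^16 ≡ 426^2 = 181476 ≡ 52 (mod 493)
9^32 ≡ 52^2 = 2704 ≡ 239 (mod 493)
9^64 ≡ 239^2 = 57121 ≡ 426 (mod 493)
123 = 64 + 32 + 16 + 8 + 2 + 1 in binary powers of 2.
So 9^123 ≡ 426 · 239 · 52 · 426 · 81 · 9 ≡ 457 (mod 493).
Squaring chain: 457 → 310; never reaches −1, so base 9 is a Miller–Rabin witness that 493 is composite.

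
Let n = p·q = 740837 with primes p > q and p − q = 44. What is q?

839

Since p = q + 44, we have 740837 = q(q + 44), so q² + 44q − 740837 = 0.
Discriminant: 44² + 4·740837 = 1936 + 2963348 = 2965284; √2965284 = 1722.
q = (−44 + 1722)/2 = 839, and p = q + 44 = 883.
Check: 839 · 883 = 740837.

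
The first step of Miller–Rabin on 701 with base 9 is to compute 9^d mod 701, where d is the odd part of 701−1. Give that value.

700

701 − 1 = 700 = 2^2 · 175, so d = 175.
9^1 ≡ 9 (mod 701)
9^2 ≡ 9^2 = 81 ≡ 81 (mod 701)
9^4 ≡ 81^2 = 6561 ≡ 252 (mod 701)
9^8 ≡ 252^2 = 63504 ≡ 414 (mod 701)
9^16 ≡ 414^2 = 171396 ≡ 352 (mod 701)
9^32 ≡ 352^2 = 123904 ≡ 528 (mod 701)
9^64 ≡ 528^2 = 278784 ≡ 487 (mod 701)
9^128 ≡ 487^2 = 237169 ≡ 231 (mod 701)
175 = 128 + 32 + 8 + 4 + 2 + 1 in binary powers of 2.
So 9^175 ≡ 231 · 528 · 414 · 252 · 81 · 9 ≡ 700 (mod 701).
Since 9^d ≡ 700 (mod 701), base 9 does not prove 701 composite.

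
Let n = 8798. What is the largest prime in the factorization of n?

83

8798 = 2 · 4399
4399 = 53 · 83
83 is prime.
So 8798 = 2 · 53 · 83; the largest prime factor is 83.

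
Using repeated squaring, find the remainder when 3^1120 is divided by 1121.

3^1 ≡ 3 (mod 1121)
3^2 ≡ 3^2 = 9 ≡ 9 (mod 1121)
3^4 ≡ 9^2 = 81 ≡ 81 (mod 1121)
3^8 ≡ 81^2 = 6561 ≡ 956 (mod 1121)
3^16 ≡ 956^2 = 913936 ≡ 321 (mod 1121)
3^32 ≡ 321^2 = 103041 ≡ 1030 (mod 1121)
3^64 ≡ 1030^2 = 1060900 ≡ 434 (mod 1121)
3^128 ≡ 434^2 = 188356 ≡ 28 (mod 1121)
3^256 ≡ 28^2 = 784 ≡ 784 (mod 1121)
3^512 ≡ 784^2 = 614656 ≡ 348 (mod 1121)
3^1024 ≡ 348^2 = 121104 ≡ 36 (mod 1121)
1120 = 1024 + 64 + 32 in binary powers of 2.
So 3^1120 ≡ 36 · 434 · 1030 ≡ 765 (mod 1121).
Since 765 ≠ 1, base 3 is a Fermat witness: 1121 is composite.

765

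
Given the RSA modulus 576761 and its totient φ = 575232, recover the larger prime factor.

φ(n) = (p−1)(q−1) = n − (p+q) + 1, so p + q = 576761 − 575232 + 1 = 1530.
p and q are the roots of t² − 1530t + 576761 = 0.
Discriminant: 1530² − 4·576761 = 2340900 − 2307044 = 33856; √33856 = 184.
q = (1530 − 184)/2 = 673, p = (1530 + 184)/2 = 857.
Check: 673 · 857 = 576761.

857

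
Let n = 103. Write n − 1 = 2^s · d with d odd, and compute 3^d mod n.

103 − 1 = 102 = 2^1 · 51, so d = 51.
3^1 ≡ 3 (mod 103)
3^2 ≡ 3^2 = 9 ≡ 9 (mod 103)
3^4 ≡ 9^2 = 81 ≡ 81 (mod 103)
3^8 ≡ 81^2 = 6561 ≡ 72 (mod 103)
3^16 ≡ 72^2 = 5184 ≡ 34 (mod 103)
3^32 ≡ 34^2 = 1156 ≡ 23 (mod 103)
51 = 32 + 16 + 2 + 1 in binary powers of 2.
So 3^51 ≡ 23 · 34 · 9 · 3 ≡ 102 (mod 103).
Since 3^d ≡ 102 (mod 103), base 3 does not prove 103 composite.

102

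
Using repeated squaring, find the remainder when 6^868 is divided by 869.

840

6^1 ≡ 6 (mod 869)
6^2 ≡ 6^2 = 36 ≡ 36 (mod 869)
6^4 ≡ 36^2 = 1296 ≡ 427 (mod 869)
6^8 ≡ 427^2 = 182329 ≡ 708 (mod 869)
6^16 ≡ 708^2 = 501264 ≡ 720 (mod 869)
6^32 ≡ 720^2 = 518400 ≡ 476 (mod 869)
6^64 ≡ 476^2 = 226576 ≡ 636 (mod 869)
6^128 ≡ 636^2 = 404496 ≡ 411 (mod 869)
6^256 ≡ 411^2 = 168921 ≡ 335 (mod 869)
6^512 ≡ 335^2 = 112225 ≡ 124 (mod 869)
868 = 512 + 256 + 64 + 32 + 4 in binary powers of 2.
So 6^868 ≡ 124 · 335 · 636 · 476 · 427 ≡ 840 (mod 869).
Since 840 ≠ 1, base 6 is a Fermat witness: 869 is composite.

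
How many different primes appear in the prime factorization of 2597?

2597 = 7^2 · 53
2597 = 7^2 · 53, which has 2 distinct prime factors.

2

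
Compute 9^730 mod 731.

9^1 ≡ 9 (mod 731)
9^2 ≡ 9^2 = 81 ≡ 81 (mod 731)
9^4 ≡ 81^2 = 6561 ≡ 713 (mod 731)
9^8 ≡ 713^2 = 508369 ≡ 324 (mod 731)
9^16 ≡ 324^2 = 104976 ≡ 443 (mod 731)
9^32 ≡ 443^2 = 196249 ≡ 341 (mod 731)
9^64 ≡ 341^2 = 116281 ≡ 52 (mod 731)
9^128 ≡ 52^2 = 2704 ≡ 511 (mod 731)
9^256 ≡ 511^2 = 261121 ≡ 154 (mod 731)
9^512 ≡ 154^2 = 23716 ≡ 324 (mod 731)
730 = 512 + 128 + 64 + 16 + 8 + 2 in binary powers of 2.
So 9^730 ≡ 324 · 511 · 52 · 443 · 324 · 81 ≡ 13 (mod 731).
Since 13 ≠ 1, base 9 is a Fermat witness: 731 is composite.

13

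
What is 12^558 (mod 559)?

12^1 ≡ 12 (mod 559)
12^2 ≡ 12^2 = 144 ≡ 144 (mod 559)
12^4 ≡ 144^2 = 20736 ≡ 53 (mod 559)
12^8 ≡ 53^2 = 2809 ≡ 14 (mod 559)
12^16 ≡ 14^2 = 196 ≡ 196 (mod 559)
12^32 ≡ 196^2 = 38416 ≡ 404 (mod 559)
12^64 ≡ 404^2 = 163216 ≡ 547 (mod 559)
12^128 ≡ 547^2 = 299209 ≡ 144 (mod 559)
12^256 ≡ 144^2 = 20736 ≡ 53 (mod 559)
12^512 ≡ 53^2 = 2809 ≡ 14 (mod 559)
558 = 512 + 32 + 8 + 4 + 2 in binary powers of 2.
So 12^558 ≡ 14 · 404 · 14 · 53 · 144 ≡ 183 (mod 559).
Since 183 ≠ 1, base 12 is a Fermat witness: 559 is composite.

183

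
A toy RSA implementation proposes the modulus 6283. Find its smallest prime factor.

6283 is odd.
Digit sum 19, not divisible by 3.
Ends in 3: not divisible by 5.
7: 6283 = 7·897 + 4
11: 6283 = 11·571 + 2
13: 6283 = 13·483 + 4
17: 6283 = 17·369 + 10
19: 6283 = 19·330 + 13
23: 6283 = 23·273 + 4
29: 6283 = 29·216 + 19
31: 6283 = 31·202 + 21
37: 6283 = 37·169 + 30
41: 6283 = 41·153 + 10
43: 6283 = 43·146 + 5
47: 6283 = 47·133 + 32
53: 6283 = 53·118 + 29
59: 6283 = 59·106 + 29
61: 6283 = 61·103

61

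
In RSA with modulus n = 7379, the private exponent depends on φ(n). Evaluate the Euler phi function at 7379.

Factor: 7379 = 47 · 157.
φ(7379) = (47−1) · (157−1) = 46 · 156 = 7176.

7176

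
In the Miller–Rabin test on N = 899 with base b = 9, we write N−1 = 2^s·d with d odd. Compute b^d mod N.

899 − 1 = 898 = 2^1 · 449, so d = 449.
9^1 ≡ 9 (mod 899)
9^2 ≡ 9^2 = 81 ≡ 81 (mod 899)
9^4 ≡ 81^2 = 6561 ≡ 268 (mod 899)
9^8 ≡ 268^2 = 71824 ≡ 803 (mod 899)
9^16 ≡ 803^2 = 644809 ≡ 226 (mod 899)
9^32 ≡ 226^2 = 51076 ≡ 732 (mod 899)
9^64 ≡ 732^2 = 535824 ≡ 20 (mod 899)
9^128 ≡ 20^2 = 400 ≡ 400 (mod 899)
9^256 ≡ 400^2 = 160000 ≡ 877 (mod 899)
449 = 256 + 128 + 64 + 1 in binary powers of 2.
So 9^449 ≡ 877 · 400 · 20 · 9 ≡ 38 (mod 899).
Squaring chain: 38; never reaches −1, so base 9 is a Miller–Rabin witness that 899 is composite.

38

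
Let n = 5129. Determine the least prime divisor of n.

5129 is odd.
Digit sum 17, not divisible by 3.
Ends in 9: not divisible by 5.
7: 5129 = 7·732 + 5
11: 5129 = 11·466 + 3
13: 5129 = 13·394 + 7
17: 5129 = 17·301 + 12
19: 5129 = 19·269 + 18
23: 5129 = 23·223

23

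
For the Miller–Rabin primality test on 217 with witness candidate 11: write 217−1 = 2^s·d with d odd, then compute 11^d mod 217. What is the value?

15

217 − 1 = 216 = 2^3 · 27, so d = 27.
11^1 ≡ 11 (mod 217)
11^2 ≡ 11^2 = 121 ≡ 121 (mod 217)
11^4 ≡ 121^2 = 14641 ≡ 102 (mod 217)
11^8 ≡ 102^2 = 10404 ≡ 205 (mod 217)
11^16 ≡ 205^2 = 42025 ≡ 144 (mod 217)
27 = 16 + 8 + 2 + 1 in binary powers of 2.
So 11^27 ≡ 144 · 205 · 121 · 11 ≡ 15 (mod 217).
Squaring chain: 15 → 8 → 64; never reaches −1, so base 11 is a Miller–Rabin witness that 217 is composite.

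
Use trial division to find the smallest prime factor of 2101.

11

2101 is odd.
Digit sum 4, not divisible by 3.
Ends in 1: not divisible by 5.
7: 2101 = 7·300 + 1
11: 2101 = 11·191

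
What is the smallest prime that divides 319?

11

319 is odd.
Digit sum 13, not divisible by 3.
Ends in 9: not divisible by 5.
7: 319 = 7·45 + 4
11: 319 = 11·29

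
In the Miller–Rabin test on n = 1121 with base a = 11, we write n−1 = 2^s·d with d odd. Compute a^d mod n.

976

1121 − 1 = 1120 = 2^5 · 35, so d = 35.
11^1 ≡ 11 (mod 1121)
11^2 ≡ 11^2 = 121 ≡ 121 (mod 1121)
11^4 ≡ 121^2 = 14641 ≡ 68 (mod 1121)
11^8 ≡ 68^2 = 4624 ≡ 140 (mod 1121)
11^16 ≡ 140^2 = 19600 ≡ 543 (mod 1121)
11^32 ≡ 543^2 = 294849 ≡ 26 (mod 1121)
35 = 32 + 2 + 1 in binary powers of 2.
So 11^35 ≡ 26 · 121 · 11 ≡ 976 (mod 1121).
Squaring chain: 976 → 847 → 1090 → 961 → 938; never reaches −1, so base 11 is a Miller–Rabin witness that 1121 is composite.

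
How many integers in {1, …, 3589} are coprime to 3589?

3456

Factor: 3589 = 37 · 97.
φ(3589) = (37−1) · (97−1) = 36 · 96 = 3456.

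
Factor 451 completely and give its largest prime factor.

41

451 = 11 · 41
41 is prime.
So 451 = 11 · 41; the largest prime factor is 41.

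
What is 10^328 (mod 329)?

10^1 ≡ 10 (mod 329)
10^2 ≡ 10^2 = 100 ≡ 100 (mod 329)
10^4 ≡ 100^2 = 10000 ≡ 130 (mod 329)
10^8 ≡ 130^2 = 16900 ≡ 121 (mod 329)
10^16 ≡ 121^2 = 14641 ≡ 165 (mod 329)
10^32 ≡ 165^2 = 27225 ≡ 247 (mod 329)
10^64 ≡ 247^2 = 61009 ≡ 144 (mod 329)
10^128 ≡ 144^2 = 20736 ≡ 9 (mod 329)
10^256 ≡ 9^2 = 81 ≡ 81 (mod 329)
328 = 256 + 64 + 8 in binary powers of 2.
So 10^328 ≡ 81 · 144 · 121 ≡ 263 (mod 329).
Since 263 ≠ 1, base 10 is a Fermat witness: 329 is composite.

263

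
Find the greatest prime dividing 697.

41

697 = 17 · 41
41 is prime.
So 697 = 17 · 41; the largest prime factor is 41.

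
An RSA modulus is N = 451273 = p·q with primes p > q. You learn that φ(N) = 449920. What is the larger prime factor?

761

φ(n) = (p−1)(q−1) = n − (p+q) + 1, so p + q = 451273 − 449920 + 1 = 1354.
p and q are the roots of t² − 1354t + 451273 = 0.
Discriminant: 1354² − 4·451273 = 1833316 − 1805092 = 28224; √28224 = 168.
q = (1354 − 168)/2 = 593, p = (1354 + 168)/2 = 761.
Check: 593 · 761 = 451273.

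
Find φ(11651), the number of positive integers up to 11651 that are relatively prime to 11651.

Factor: 11651 = 61 · 191.
φ(11651) = (61−1) · (191−1) = 60 · 190 = 11400.

11400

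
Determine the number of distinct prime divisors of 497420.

6

497420 = 2^2 · 124355
124355 = 5 · 24871
24871 = 7 · 3553
3553 = 11 · 323
323 = 17 · 19
497420 = 2^2 · 5 · 7 · 11 · 17 · 19, which has 6 distinct prime factors.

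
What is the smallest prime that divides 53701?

53701 is odd.
Digit sum 16, not divisible by 3.
Ends in 1: not divisible by 5.
7: 53701 = 7·7671 + 4
11: 53701 = 11·4881 + 10
13: 53701 = 13·4130 + 11
17: 53701 = 17·3158 + 15
19: 53701 = 19·2826 + 7
23: 53701 = 23·2334 + 19
29: 53701 = 29·1851 + 22
31: 53701 = 31·1732 + 9
37: 53701 = 37·1451 + 14
41: 53701 = 41·1309 + 32
43: 53701 = 43·1248 + 37
47: 53701 = 47·1142 + 27
53: 53701 = 53·1013 + 12
59: 53701 = 59·910 + 11
61: 53701 = 61·880 + 21
67: 53701 = 67·801 + 34
71: 53701 = 71·756 + 25
73: 53701 = 73·735 + 46
79: 53701 = 79·679 + 60
83: 53701 = 83·647

83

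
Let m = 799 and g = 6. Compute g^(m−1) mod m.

6^1 ≡ 6 (mod 799)
6^2 ≡ 6^2 = 36 ≡ 36 (mod 799)
6^4 ≡ 36^2 = 1296 ≡ 497 (mod 799)
6^8 ≡ 497^2 = 247009 ≡ 118 (mod 799)
6^16 ≡ 118^2 = 13924 ≡ 341 (mod 799)
6^32 ≡ 341^2 = 116281 ≡ 426 (mod 799)
6^64 ≡ 426^2 = 181476 ≡ 103 (mod 799)
6^128 ≡ 103^2 = 10609 ≡ 222 (mod 799)
6^256 ≡ 222^2 = 49284 ≡ 545 (mod 799)
6^512 ≡ 545^2 = 297025 ≡ 596 (mod 799)
798 = 512 + 256 + 16 + 8 + 4 + 2 in binary powers of 2.
So 6^798 ≡ 596 · 545 · 341 · 118 · 497 · 36 ≡ 247 (mod 799).
Since 247 ≠ 1, base 6 is a Fermat witness: 799 is composite.

247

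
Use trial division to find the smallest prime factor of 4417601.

4417601 is odd.
Digit sum 23, not divisible by 3.
Ends in 1: not divisible by 5.
7: 4417601 = 7·631085 + 6
11: 4417601 = 11·401600 + 1
13: 4417601 = 13·339815 + 6
17: 4417601 = 17·259858 + 15
19: 4417601 = 19·232505 + 6
23: 4417601 = 23·192069 + 14
29: 4417601 = 29·152331 + 2
31: 4417601 = 31·142503 + 8
37: 4417601 = 37·119394 + 23
41: 4417601 = 41·107746 + 15
43: 4417601 = 43·102734 + 39
47: 4417601 = 47·93991 + 24
53: 4417601 = 53·83350 + 51
59: 4417601 = 59·74874 + 35
61: 4417601 = 61·72419 + 42
67: 4417601 = 67·65934 + 23
71: 4417601 = 71·62219 + 52
73: 4417601 = 73·60515 + 6
79: 4417601 = 79·55919

79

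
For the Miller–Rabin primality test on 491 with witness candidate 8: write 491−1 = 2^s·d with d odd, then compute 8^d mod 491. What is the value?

490

491 − 1 = 490 = 2^1 · 245, so d = 245.
8^1 ≡ 8 (mod 491)
8^2 ≡ 8^2 = 64 ≡ 64 (mod 491)
8^4 ≡ 64^2 = 4096 ≡ 168 (mod 491)
8^8 ≡ 168^2 = 28224 ≡ 237 (mod 491)
8^16 ≡ 237^2 = 56169 ≡ 195 (mod 491)
8^32 ≡ 195^2 = 38025 ≡ 218 (mod 491)
8^64 ≡ 218^2 = 47524 ≡ 388 (mod 491)
8^128 ≡ 388^2 = 150544 ≡ 298 (mod 491)
245 = 128 + 64 + 32 + 16 + 4 + 1 in binary powers of 2.
So 8^245 ≡ 298 · 388 · 218 · 195 · 168 · 8 ≡ 490 (mod 491).
Since 8^d ≡ 490 (mod 491), base 8 does not prove 491 composite.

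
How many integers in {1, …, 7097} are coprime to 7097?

Factor: 7097 = 47 · 151.
φ(7097) = (47−1) · (151−1) = 46 · 150 = 6900.

6900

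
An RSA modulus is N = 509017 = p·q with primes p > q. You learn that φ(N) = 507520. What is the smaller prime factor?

φ(n) = (p−1)(q−1) = n − (p+q) + 1, so p + q = 509017 − 507520 + 1 = 1498.
p and q are the roots of t² − 1498t + 509017 = 0.
Discriminant: 1498² − 4·509017 = 2244004 − 2036068 = 207936; √207936 = 456.
q = (1498 − 456)/2 = 521, p = (1498 + 456)/2 = 977.
Check: 521 · 977 = 509017.

521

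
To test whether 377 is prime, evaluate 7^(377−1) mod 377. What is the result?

74

7^1 ≡ 7 (mod 377)
7^2 ≡ 7^2 = 49 ≡ 49 (mod 377)
7^4 ≡ 49^2 = 2401 ≡ 139 (mod 377)
7^8 ≡ 139^2 = 19321 ≡ 94 (mod 377)
7^16 ≡ 94^2 = 8836 ≡ 165 (mod 377)
7^32 ≡ 165^2 = 27225 ≡ 81 (mod 377)
7^64 ≡ 81^2 = 6561 ≡ 152 (mod 377)
7^128 ≡ 152^2 = 23104 ≡ 107 (mod 377)
7^256 ≡ 107^2 = 11449 ≡ 139 (mod 377)
376 = 256 + 64 + 32 + 16 + 8 in binary powers of 2.
So 7^376 ≡ 139 · 152 · 81 · 165 · 94 ≡ 74 (mod 377).
Since 74 ≠ 1, base 7 is a Fermat witness: 377 is composite.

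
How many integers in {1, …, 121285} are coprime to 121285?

95760

Factor: 121285 = 5 · 127 · 191.
φ(121285) = (5−1) · (127−1) · (191−1) = 4 · 126 · 190 = 95760.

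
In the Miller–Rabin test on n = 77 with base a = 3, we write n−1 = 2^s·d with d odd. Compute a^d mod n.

59

77 − 1 = 76 = 2^2 · 19, so d = 19.
3^1 ≡ 3 (mod 77)
3^2 ≡ 3^2 = 9 ≡ 9 (mod 77)
3^4 ≡ 9^2 = 81 ≡ 4 (mod 77)
3^8 ≡ 4^2 = 16 ≡ 16 (mod 77)
3^16 ≡ 16^2 = 256 ≡ 25 (mod 77)
19 = 16 + 2 + 1 in binary powers of 2.
So 3^19 ≡ 25 · 9 · 3 ≡ 59 (mod 77).
Squaring chain: 59 → 16; never reaches −1, so base 3 is a Miller–Rabin witness that 77 is composite.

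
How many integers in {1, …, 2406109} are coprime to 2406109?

2350656

Factor: 2406109 = 107 · 113 · 199.
φ(2406109) = (107−1) · (113−1) · (199−1) = 106 · 112 · 198 = 2350656.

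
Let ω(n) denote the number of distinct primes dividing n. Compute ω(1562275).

5

1562275 = 5^2 · 62491
62491 = 11 · 5681
5681 = 13 · 437
437 = 19 · 23
1562275 = 5^2 · 11 · 13 · 19 · 23, which has 5 distinct prime factors.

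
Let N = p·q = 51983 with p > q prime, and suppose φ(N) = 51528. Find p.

229

φ(n) = (p−1)(q−1) = n − (p+q) + 1, so p + q = 51983 − 51528 + 1 = 456.
p and q are the roots of t² − 456t + 51983 = 0.
Discriminant: 456² − 4·51983 = 207936 − 207932 = 4; √4 = 2.
q = (456 − 2)/2 = 227, p = (456 + 2)/2 = 229.
Check: 227 · 229 = 51983.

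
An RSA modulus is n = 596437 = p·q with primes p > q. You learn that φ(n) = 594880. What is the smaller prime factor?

677

φ(n) = (p−1)(q−1) = n − (p+q) + 1, so p + q = 596437 − 594880 + 1 = 1558.
p and q are the roots of t² − 1558t + 596437 = 0.
Discriminant: 1558² − 4·596437 = 2427364 − 2385748 = 41616; √41616 = 204.
q = (1558 − 204)/2 = 677, p = (1558 + 204)/2 = 881.
Check: 677 · 881 = 596437.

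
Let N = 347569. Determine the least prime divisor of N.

347569 is odd.
Digit sum 34, not divisible by 3.
Ends in 9: not divisible by 5.
7: 347569 = 7·49652 + 5
11: 347569 = 11·31597 + 2
13: 347569 = 13·26736 + 1
17: 347569 = 17·20445 + 4
19: 347569 = 19·18293 + 2
23: 347569 = 23·15111 + 16
29: 347569 = 29·11985 + 4
31: 347569 = 31·11211 + 28
37: 347569 = 37·9393 + 28
41: 347569 = 41·8477 + 12
43: 347569 = 43·8083

43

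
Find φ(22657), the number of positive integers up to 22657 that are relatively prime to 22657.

22356

Factor: 22657 = 139 · 163.
φ(22657) = (139−1) · (163−1) = 138 · 162 = 22356.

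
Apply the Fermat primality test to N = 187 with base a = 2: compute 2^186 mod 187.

2^1 ≡ 2 (mod 187)
2^2 ≡ 2^2 = 4 ≡ 4 (mod 187)
2^4 ≡ 4^2 = 16 ≡ 16 (mod 187)
2^8 ≡ 16^2 = 256 ≡ 69 (mod 187)
2^16 ≡ 69^2 = 4761 ≡ 86 (mod 187)
2^32 ≡ 86^2 = 7396 ≡ 103 (mod 187)
2^64 ≡ 103^2 = 10609 ≡ 137 (mod 187)
2^128 ≡ 137^2 = 18769 ≡ 69 (mod 187)
186 = 128 + 32 + 16 + 8 + 2 in binary powers of 2.
So 2^186 ≡ 69 · 103 · 86 · 69 · 4 ≡ 174 (mod 187).
Since 174 ≠ 1, base 2 is a Fermat witness: 187 is composite.

174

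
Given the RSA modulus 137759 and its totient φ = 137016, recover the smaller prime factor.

347

φ(n) = (p−1)(q−1) = n − (p+q) + 1, so p + q = 137759 − 137016 + 1 = 744.
p and q are the roots of t² − 744t + 137759 = 0.
Discriminant: 744² − 4·137759 = 553536 − 551036 = 2500; √2500 = 50.
q = (744 − 50)/2 = 347, p = (744 + 50)/2 = 397.
Check: 347 · 397 = 137759.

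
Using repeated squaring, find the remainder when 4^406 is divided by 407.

4^1 ≡ 4 (mod 407)
4^2 ≡ 4^2 = 16 ≡ 16 (mod 407)
4^4 ≡ 16^2 = 256 ≡ 256 (mod 407)
4^8 ≡ 256^2 = 65536 ≡ 9 (mod 407)
4^16 ≡ 9^2 = 81 ≡ 81 (mod 407)
4^32 ≡ 81^2 = 6561 ≡ 49 (mod 407)
4^64 ≡ 49^2 = 2401 ≡ 366 (mod 407)
4^128 ≡ 366^2 = 133956 ≡ 53 (mod 407)
4^256 ≡ 53^2 = 2809 ≡ 367 (mod 407)
406 = 256 + 128 + 16 + 4 + 2 in binary powers of 2.
So 4^406 ≡ 367 · 53 · 81 · 256 · 16 ≡ 70 (mod 407).
Since 70 ≠ 1, base 4 is a Fermat witness: 407 is composite.

70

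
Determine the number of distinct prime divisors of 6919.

3

6919 = 11 · 629
629 = 17 · 37
6919 = 11 · 17 · 37, which has 3 distinct prime factors.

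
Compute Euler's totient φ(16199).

Factor: 16199 = 97 · 167.
φ(16199) = (97−1) · (167−1) = 96 · 166 = 15936.

15936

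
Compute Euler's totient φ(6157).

5980

Factor: 6157 = 47 · 131.
φ(6157) = (47−1) · (131−1) = 46 · 130 = 5980.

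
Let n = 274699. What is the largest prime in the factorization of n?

73

274699 = 53 · 5183
5183 = 71 · 73
73 is prime.
So 274699 = 53 · 71 · 73; the largest prime factor is 73.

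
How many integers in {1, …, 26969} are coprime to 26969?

26640

Factor: 26969 = 149 · 181.
φ(26969) = (149−1) · (181−1) = 148 · 180 = 26640.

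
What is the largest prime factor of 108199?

108199 = 7 · 15457
15457 = 13 · 1189
1189 = 29 · 41
41 is prime.
So 108199 = 7 · 13 · 29 · 41; the largest prime factor is 41.

41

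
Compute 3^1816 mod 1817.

762

3^1 ≡ 3 (mod 1817)
3^2 ≡ 3^2 = 9 ≡ 9 (mod 1817)
3^4 ≡ 9^2 = 81 ≡ 81 (mod 1817)
3^8 ≡ 81^2 = 6561 ≡ 1110 (mod 1817)
3^16 ≡ 1110^2 = 1232100 ≡ 174 (mod 1817)
3^32 ≡ 174^2 = 30276 ≡ 1204 (mod 1817)
3^64 ≡ 1204^2 = 1449616 ≡ 1467 (mod 1817)
3^128 ≡ 1467^2 = 2152089 ≡ 761 (mod 1817)
3^256 ≡ 761^2 = 579121 ≡ 1315 (mod 1817)
3^512 ≡ 1315^2 = 1729225 ≡ 1258 (mod 1817)
3^1024 ≡ 1258^2 = 1582564 ≡ 1774 (mod 1817)
1816 = 1024 + 512 + 256 + 16 + 8 in binary powers of 2.
So 3^1816 ≡ 1774 · 1258 · 1315 · 174 · 1110 ≡ 762 (mod 1817).
Since 762 ≠ 1, base 3 is a Fermat witness: 1817 is composite.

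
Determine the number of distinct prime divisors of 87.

87 = 3 · 29
87 = 3 · 29, which has 2 distinct prime factors.

2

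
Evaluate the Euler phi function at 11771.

11544

Factor: 11771 = 79 · 149.
φ(11771) = (79−1) · (149−1) = 78 · 148 = 11544.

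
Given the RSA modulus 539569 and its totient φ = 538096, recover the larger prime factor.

φ(n) = (p−1)(q−1) = n − (p+q) + 1, so p + q = 539569 − 538096 + 1 = 1474.
p and q are the roots of t² − 1474t + 539569 = 0.
Discriminant: 1474² − 4·539569 = 2172676 − 2158276 = 14400; √14400 = 120.
q = (1474 − 120)/2 = 677, p = (1474 + 120)/2 = 797.
Check: 677 · 797 = 539569.

797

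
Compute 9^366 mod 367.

1

9^1 ≡ 9 (mod 367)
9^2 ≡ 9^2 = 81 ≡ 81 (mod 367)
9^4 ≡ 81^2 = 6561 ≡ 322 (mod 367)
9^8 ≡ 322^2 = 103684 ≡ 190 (mod 367)
9^16 ≡ 190^2 = 36100 ≡ 134 (mod 367)
9^32 ≡ 134^2 = 17956 ≡ 340 (mod 367)
9^64 ≡ 340^2 = 115600 ≡ 362 (mod 367)
9^128 ≡ 362^2 = 131044 ≡ 25 (mod 367)
9^256 ≡ 25^2 = 625 ≡ 258 (mod 367)
366 = 256 + 64 + 32 + 8 + 4 + 2 in binary powers of 2.
So 9^366 ≡ 258 · 362 · 340 · 190 · 322 · 81 ≡ 1 (mod 367).
Since the result is 1, base 9 gives no evidence that 367 is composite.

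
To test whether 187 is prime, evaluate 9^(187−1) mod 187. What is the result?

64

9^1 ≡ 9 (mod 187)
9^2 ≡ 9^2 = 81 ≡ 81 (mod 187)
9^4 ≡ 81^2 = 6561 ≡ 16 (mod 187)
9^8 ≡ 16^2 = 256 ≡ 69 (mod 187)
9^16 ≡ 69^2 = 4761 ≡ 86 (mod 187)
9^32 ≡ 86^2 = 7396 ≡ 103 (mod 187)
9^64 ≡ 103^2 = 10609 ≡ 137 (mod 187)
9^128 ≡ 137^2 = 18769 ≡ 69 (mod 187)
186 = 128 + 32 + 16 + 8 + 2 in binary powers of 2.
So 9^186 ≡ 69 · 103 · 86 · 69 · 81 ≡ 64 (mod 187).
Since 64 ≠ 1, base 9 is a Fermat witness: 187 is composite.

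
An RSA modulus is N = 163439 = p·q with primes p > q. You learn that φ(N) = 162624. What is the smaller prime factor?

353

φ(n) = (p−1)(q−1) = n − (p+q) + 1, so p + q = 163439 − 162624 + 1 = 816.
p and q are the roots of t² − 816t + 163439 = 0.
Discriminant: 816² − 4·163439 = 665856 − 653756 = 12100; √12100 = 110.
q = (816 − 110)/2 = 353, p = (816 + 110)/2 = 463.
Check: 353 · 463 = 163439.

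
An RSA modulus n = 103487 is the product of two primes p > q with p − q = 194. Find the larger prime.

Since p = q + 194, we have 103487 = q(q + 194), so q² + 194q − 103487 = 0.
Discriminant: 194² + 4·103487 = 37636 + 413948 = 451584; √451584 = 672.
q = (−194 + 672)/2 = 239, and p = q + 194 = 433.
Check: 239 · 433 = 103487.

433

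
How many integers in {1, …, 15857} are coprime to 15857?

Factor: 15857 = 101 · 157.
φ(15857) = (101−1) · (157−1) = 100 · 156 = 15600.

15600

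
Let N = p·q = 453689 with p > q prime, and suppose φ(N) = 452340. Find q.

631

φ(n) = (p−1)(q−1) = n − (p+q) + 1, so p + q = 453689 − 452340 + 1 = 1350.
p and q are the roots of t² − 1350t + 453689 = 0.
Discriminant: 1350² − 4·453689 = 1822500 − 1814756 = 7744; √7744 = 88.
q = (1350 − 88)/2 = 631, p = (1350 + 88)/2 = 719.
Check: 631 · 719 = 453689.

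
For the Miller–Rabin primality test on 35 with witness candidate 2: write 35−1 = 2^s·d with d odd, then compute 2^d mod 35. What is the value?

32

35 − 1 = 34 = 2^1 · 17, so d = 17.
2^1 ≡ 2 (mod 35)
2^2 ≡ 2^2 = 4 ≡ 4 (mod 35)
2^4 ≡ 4^2 = 16 ≡ 16 (mod 35)
2^8 ≡ 16^2 = 256 ≡ 11 (mod 35)
2^16 ≡ 11^2 = 121 ≡ 16 (mod 35)
17 = 16 + 1 in binary powers of 2.
So 2^17 ≡ 16 · 2 ≡ 32 (mod 35).
Squaring chain: 32; never reaches −1, so base 2 is a Miller–Rabin witness that 35 is composite.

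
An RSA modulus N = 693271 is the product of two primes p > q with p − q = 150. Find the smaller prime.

761

Since p = q + 150, we have 693271 = q(q + 150), so q² + 150q − 693271 = 0.
Discriminant: 150² + 4·693271 = 22500 + 2773084 = 2795584; √2795584 = 1672.
q = (−150 + 1672)/2 = 761, and p = q + 150 = 911.
Check: 761 · 911 = 693271.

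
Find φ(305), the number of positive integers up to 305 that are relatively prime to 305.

240

Factor: 305 = 5 · 61.
φ(305) = (5−1) · (61−1) = 4 · 60 = 240.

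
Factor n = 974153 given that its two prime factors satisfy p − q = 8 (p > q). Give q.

983

Since p = q + 8, we have 974153 = q(q + 8), so q² + 8q − 974153 = 0.
Discriminant: 8² + 4·974153 = 64 + 3896612 = 3896676; √3896676 = 1974.
q = (−8 + 1974)/2 = 983, and p = q + 8 = 991.
Check: 983 · 991 = 974153.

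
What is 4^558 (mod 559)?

508

4^1 ≡ 4 (mod 559)
4^2 ≡ 4^2 = 16 ≡ 16 (mod 559)
4^4 ≡ 16^2 = 256 ≡ 256 (mod 559)
4^8 ≡ 256^2 = 65536 ≡ 133 (mod 559)
4^16 ≡ 133^2 = 17689 ≡ 360 (mod 559)
4^32 ≡ 360^2 = 129600 ≡ 471 (mod 559)
4^64 ≡ 471^2 = 221841 ≡ 477 (mod 559)
4^128 ≡ 477^2 = 227529 ≡ 16 (mod 559)
4^256 ≡ 16^2 = 256 ≡ 256 (mod 559)
4^512 ≡ 256^2 = 65536 ≡ 133 (mod 559)
558 = 512 + 32 + 8 + 4 + 2 in binary powers of 2.
So 4^558 ≡ 133 · 471 · 133 · 256 · 16 ≡ 508 (mod 559).
Since 508 ≠ 1, base 4 is a Fermat witness: 559 is composite.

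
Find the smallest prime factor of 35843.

73

35843 is odd.
Digit sum 23, not divisible by 3.
Ends in 3: not divisible by 5.
7: 35843 = 7·5120 + 3
11: 35843 = 11·3258 + 5
13: 35843 = 13·2757 + 2
17: 35843 = 17·2108 + 7
19: 35843 = 19·1886 + 9
23: 35843 = 23·1558 + 9
29: 35843 = 29·1235 + 28
31: 35843 = 31·1156 + 7
37: 35843 = 37·968 + 27
41: 35843 = 41·874 + 9
43: 35843 = 43·833 + 24
47: 35843 = 47·762 + 29
53: 35843 = 53·676 + 15
59: 35843 = 59·607 + 30
61: 35843 = 61·587 + 36
67: 35843 = 67·534 + 65
71: 35843 = 71·504 + 59
73: 35843 = 73·491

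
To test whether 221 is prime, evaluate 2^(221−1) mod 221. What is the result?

2^1 ≡ 2 (mod 221)
2^2 ≡ 2^2 = 4 ≡ 4 (mod 221)
2^4 ≡ 4^2 = 16 ≡ 16 (mod 221)
2^8 ≡ 16^2 = 256 ≡ 35 (mod 221)
2^16 ≡ 35^2 = 1225 ≡ 120 (mod 221)
2^32 ≡ 120^2 = 14400 ≡ 35 (mod 221)
2^64 ≡ 35^2 = 1225 ≡ 120 (mod 221)
2^128 ≡ 120^2 = 14400 ≡ 35 (mod 221)
220 = 128 + 64 + 16 + 8 + 4 in binary powers of 2.
So 2^220 ≡ 35 · 120 · 120 · 35 · 16 ≡ 16 (mod 221).
Since 16 ≠ 1, base 2 is a Fermat witness: 221 is composite.

16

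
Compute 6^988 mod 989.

6^1 ≡ 6 (mod 989)
6^2 ≡ 6^2 = 36 ≡ 36 (mod 989)
6^4 ≡ 36^2 = 1296 ≡ 307 (mod 989)
6^8 ≡ 307^2 = 94249 ≡ 294 (mod 989)
6^16 ≡ 294^2 = 86436 ≡ 393 (mod 989)
6^32 ≡ 393^2 = 154449 ≡ 165 (mod 989)
6^64 ≡ 165^2 = 27225 ≡ 522 (mod 989)
6^128 ≡ 522^2 = 272484 ≡ 509 (mod 989)
6^256 ≡ 509^2 = 259081 ≡ 952 (mod 989)
6^512 ≡ 952^2 = 906304 ≡ 380 (mod 989)
988 = 512 + 256 + 128 + 64 + 16 + 8 + 4 in binary powers of 2.
So 6^988 ≡ 380 · 952 · 509 · 522 · 393 · 294 · 307 ≡ 522 (mod 989).
Since 522 ≠ 1, base 6 is a Fermat witness: 989 is composite.

522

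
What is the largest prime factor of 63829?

63829 = 29 · 2201
2201 = 31 · 71
71 is prime.
So 63829 = 29 · 31 · 71; the largest prime factor is 71.

71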